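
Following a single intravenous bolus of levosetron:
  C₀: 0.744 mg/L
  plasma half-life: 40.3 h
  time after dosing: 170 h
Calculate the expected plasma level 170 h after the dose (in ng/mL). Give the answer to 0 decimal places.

k = ln2 / t½ = 0.693147 / 40.3 = 0.01720 h⁻¹
C = C₀ · e^(−k·t) = 0.7440 × e^(−0.01720 × 170)
  = 0.7440 × 0.05372 = 0.03997 mg/L
Convert: 0.03997 mg/L × 1000 = 39.97 ng/mL

40 ng/mL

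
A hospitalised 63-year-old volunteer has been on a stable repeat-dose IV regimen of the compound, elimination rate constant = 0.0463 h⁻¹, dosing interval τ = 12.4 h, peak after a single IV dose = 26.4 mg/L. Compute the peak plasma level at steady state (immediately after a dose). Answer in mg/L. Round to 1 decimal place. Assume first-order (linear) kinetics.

e^(−kτ) = e^(−0.04630 × 12.4) = 0.5632
Accumulation ratio R = 1 / (1 − e^(−kτ)) = 1 / (1 − 0.5632) = 2.289
Steady-state peak = C₀ × R = 26.4 × 2.289 = 60.43 mg/L

60.4 mg/L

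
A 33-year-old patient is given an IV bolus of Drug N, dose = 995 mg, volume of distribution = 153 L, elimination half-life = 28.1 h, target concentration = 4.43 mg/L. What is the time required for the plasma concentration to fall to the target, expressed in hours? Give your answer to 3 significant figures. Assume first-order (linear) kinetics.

15.6 h

C₀ = Dose / Vd = 995.0 / 153 = 6.503 mg/L
k = ln2 / t½ = 0.693147 / 28.1 = 0.02467 h⁻¹
t = ln(C₀ / C) / k = ln(6.503 / 4.43) / 0.02467
  = ln(1.468) / 0.02467 = 0.3839 / 0.02467 = 15.56 h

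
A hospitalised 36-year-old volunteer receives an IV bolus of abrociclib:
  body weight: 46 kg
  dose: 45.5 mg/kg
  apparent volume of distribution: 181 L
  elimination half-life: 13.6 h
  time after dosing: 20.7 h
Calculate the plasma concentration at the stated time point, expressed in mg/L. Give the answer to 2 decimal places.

Total dose = 45.5 × 46 = 2093 mg
C₀ = Dose / Vd = 2093 / 181 = 11.56 mg/L
k = ln2 / t½ = 0.693147 / 13.6 = 0.05097 h⁻¹
C = C₀ · e^(−k·t) = 11.56 × e^(−0.05097 × 20.7)
  = 11.56 × 0.3482 = 4.025 mg/L

4.03 mg/L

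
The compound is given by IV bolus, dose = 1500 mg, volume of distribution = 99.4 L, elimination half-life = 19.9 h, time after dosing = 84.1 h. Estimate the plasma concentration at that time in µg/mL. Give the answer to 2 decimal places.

C₀ = Dose / Vd = 1500 / 99.4 = 15.09 mg/L
k = ln2 / t½ = 0.693147 / 19.9 = 0.03483 h⁻¹
C = C₀ · e^(−k·t) = 15.09 × e^(−0.03483 × 84.1)
  = 15.09 × 0.05344 = 0.8064 mg/L
(0.8064 mg/L = 0.8064 µg/mL)

0.81 µg/mL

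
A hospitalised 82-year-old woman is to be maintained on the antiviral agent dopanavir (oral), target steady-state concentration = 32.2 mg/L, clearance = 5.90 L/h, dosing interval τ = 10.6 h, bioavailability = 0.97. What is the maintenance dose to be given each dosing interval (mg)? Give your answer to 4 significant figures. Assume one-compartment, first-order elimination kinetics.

At steady state, F × (Dose/τ) = Css × CL.
Dose = Css × CL × τ / F = 32.2 × 5.900 × 10.6 / 0.97 = 2076 mg

2076 mg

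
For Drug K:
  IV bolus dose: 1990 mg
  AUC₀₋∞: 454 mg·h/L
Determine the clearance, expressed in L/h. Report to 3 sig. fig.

CL = Dose / AUC = 1990 / 454 = 4.383 L/h

4.38 L/h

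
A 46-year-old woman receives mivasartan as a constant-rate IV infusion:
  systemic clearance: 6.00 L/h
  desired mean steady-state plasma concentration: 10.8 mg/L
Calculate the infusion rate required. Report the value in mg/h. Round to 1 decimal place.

At steady state, infusion rate R₀ = Css × CL = 10.8 × 6.000 = 64.80 mg/h

64.8 mg/h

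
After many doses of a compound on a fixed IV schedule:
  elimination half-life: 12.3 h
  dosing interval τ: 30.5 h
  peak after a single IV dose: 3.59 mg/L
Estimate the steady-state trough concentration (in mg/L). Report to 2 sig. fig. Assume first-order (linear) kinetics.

k = ln2 / t½ = 0.693147 / 12.3 = 0.05635 h⁻¹
e^(−kτ) = e^(−0.05635 × 30.5) = 0.1793
Accumulation ratio R = 1 / (1 − e^(−kτ)) = 1 / (1 − 0.1793) = 1.218
Steady-state trough = C₀ × R × e^(−kτ) = 3.59 × 1.218 × 0.1793 = 0.7840 mg/L

0.78 mg/L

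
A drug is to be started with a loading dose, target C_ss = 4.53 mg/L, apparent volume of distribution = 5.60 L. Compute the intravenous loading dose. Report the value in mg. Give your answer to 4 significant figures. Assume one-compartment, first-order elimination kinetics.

LD = Css × Vd = 4.53 × 5.60 = 25.37 mg

25.37 mg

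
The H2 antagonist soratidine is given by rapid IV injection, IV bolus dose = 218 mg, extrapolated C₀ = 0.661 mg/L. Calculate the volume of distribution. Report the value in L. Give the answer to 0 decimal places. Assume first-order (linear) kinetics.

Vd = Dose / C₀ = 218.0 / 0.661 = 329.8 L

330 L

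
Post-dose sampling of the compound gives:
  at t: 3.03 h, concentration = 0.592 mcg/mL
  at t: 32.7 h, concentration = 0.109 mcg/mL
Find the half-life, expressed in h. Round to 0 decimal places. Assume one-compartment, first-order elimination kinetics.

12 h

k = ln(C₁/C₂) / (t₂ − t₁) = ln(0.592/0.109) / (32.7 − 3.03)
  = 1.692 / 29.67 = 0.05703 h⁻¹
t½ = ln2 / k = 0.693147 / 0.05703 = 12.15 h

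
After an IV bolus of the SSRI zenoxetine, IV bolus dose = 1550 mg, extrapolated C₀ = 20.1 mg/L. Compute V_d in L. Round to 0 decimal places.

77 L

Vd = Dose / C₀ = 1550 / 20.1 = 77.11 L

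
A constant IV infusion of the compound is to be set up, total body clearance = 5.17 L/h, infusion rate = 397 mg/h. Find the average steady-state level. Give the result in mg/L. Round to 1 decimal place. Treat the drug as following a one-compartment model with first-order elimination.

At steady state Css = R₀ / CL = 397 / 5.170 = 76.79 mg/L

76.8 mg/L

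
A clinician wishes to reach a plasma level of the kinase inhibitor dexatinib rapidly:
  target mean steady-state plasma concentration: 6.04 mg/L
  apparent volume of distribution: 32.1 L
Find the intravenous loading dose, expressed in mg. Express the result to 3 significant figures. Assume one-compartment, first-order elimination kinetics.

194 mg

LD = Css × Vd = 6.04 × 32.1 = 193.9 mg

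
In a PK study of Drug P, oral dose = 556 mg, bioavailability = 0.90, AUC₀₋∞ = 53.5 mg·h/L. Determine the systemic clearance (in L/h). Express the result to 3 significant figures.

CL = F·Dose / AUC = 0.90 × 556 / 53.5 = 9.353 L/h

9.35 L/h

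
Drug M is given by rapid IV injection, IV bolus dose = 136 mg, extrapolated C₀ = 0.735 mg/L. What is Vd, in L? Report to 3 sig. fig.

Vd = Dose / C₀ = 136.0 / 0.735 = 185.0 L

185 L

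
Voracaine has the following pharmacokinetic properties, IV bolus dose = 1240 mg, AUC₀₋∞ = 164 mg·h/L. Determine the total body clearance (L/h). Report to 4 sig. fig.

7.561 L/h

CL = Dose / AUC = 1240 / 164 = 7.561 L/h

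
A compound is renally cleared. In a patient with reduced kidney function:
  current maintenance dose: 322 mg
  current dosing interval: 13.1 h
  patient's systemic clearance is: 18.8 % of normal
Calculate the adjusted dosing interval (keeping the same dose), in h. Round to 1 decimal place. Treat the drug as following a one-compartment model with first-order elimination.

To keep the same average steady-state level, dosing rate must scale with clearance.
CL ratio = 18.8 / 100 = 0.1880
New interval (same dose) = 13.1 / 0.1880 = 69.68 h

69.7 h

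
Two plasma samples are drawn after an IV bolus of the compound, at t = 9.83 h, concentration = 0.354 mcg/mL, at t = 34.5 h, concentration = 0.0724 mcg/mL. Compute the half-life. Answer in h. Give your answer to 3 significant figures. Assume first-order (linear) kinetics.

k = ln(C₁/C₂) / (t₂ − t₁) = ln(0.354/0.0724) / (34.5 − 9.83)
  = 1.587 / 24.67 = 0.06433 h⁻¹
t½ = ln2 / k = 0.693147 / 0.06433 = 10.77 h

10.8 h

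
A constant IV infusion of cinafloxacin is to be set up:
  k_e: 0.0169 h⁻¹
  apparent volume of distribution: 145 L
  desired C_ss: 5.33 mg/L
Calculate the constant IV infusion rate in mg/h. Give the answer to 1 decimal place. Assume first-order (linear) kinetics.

CL = k × Vd = 0.01690 × 145 = 2.451 L/h
At steady state, infusion rate R₀ = Css × CL = 5.33 × 2.451 = 13.06 mg/h

13.1 mg/h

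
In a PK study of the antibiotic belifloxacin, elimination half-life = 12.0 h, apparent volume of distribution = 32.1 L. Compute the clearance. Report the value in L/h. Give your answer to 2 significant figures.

k = ln2 / t½ = 0.693147 / 12.0 = 0.05776 h⁻¹
CL = k × Vd = 0.05776 × 32.1 = 1.854 L/h

1.9 L/h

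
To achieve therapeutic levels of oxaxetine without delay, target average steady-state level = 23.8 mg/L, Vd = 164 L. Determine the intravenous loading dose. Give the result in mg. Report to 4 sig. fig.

3903 mg

LD = Css × Vd = 23.8 × 164 = 3903 mg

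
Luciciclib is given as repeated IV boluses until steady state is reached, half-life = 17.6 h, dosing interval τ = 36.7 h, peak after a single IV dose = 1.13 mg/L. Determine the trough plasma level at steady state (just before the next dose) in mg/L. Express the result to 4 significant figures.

k = ln2 / t½ = 0.693147 / 17.6 = 0.03938 h⁻¹
e^(−kτ) = e^(−0.03938 × 36.7) = 0.2357
Accumulation ratio R = 1 / (1 − e^(−kτ)) = 1 / (1 − 0.2357) = 1.308
Steady-state trough = C₀ × R × e^(−kτ) = 1.13 × 1.308 × 0.2357 = 0.3484 mg/L

0.3484 mg/L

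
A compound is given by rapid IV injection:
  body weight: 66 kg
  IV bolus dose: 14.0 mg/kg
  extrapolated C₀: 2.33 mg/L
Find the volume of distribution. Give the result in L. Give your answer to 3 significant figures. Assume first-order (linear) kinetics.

397 L

Dose = 14.0 × 66 = 924.0 mg
Vd = Dose / C₀ = 924.0 / 2.33 = 396.6 L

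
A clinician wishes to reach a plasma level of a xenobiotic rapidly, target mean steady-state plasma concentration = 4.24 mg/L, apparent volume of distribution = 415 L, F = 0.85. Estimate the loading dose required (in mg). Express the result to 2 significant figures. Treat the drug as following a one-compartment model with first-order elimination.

LD = Css × Vd / F = 4.24 × 415 / 0.85 = 2070 mg

2100 mg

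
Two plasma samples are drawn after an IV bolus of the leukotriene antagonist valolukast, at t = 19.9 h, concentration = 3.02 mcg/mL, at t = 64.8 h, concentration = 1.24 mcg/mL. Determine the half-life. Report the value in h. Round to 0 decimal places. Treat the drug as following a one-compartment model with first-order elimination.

k = ln(C₁/C₂) / (t₂ − t₁) = ln(3.02/1.24) / (64.8 − 19.9)
  = 0.8901 / 44.90 = 0.01982 h⁻¹
t½ = ln2 / k = 0.693147 / 0.01982 = 34.97 h

35 h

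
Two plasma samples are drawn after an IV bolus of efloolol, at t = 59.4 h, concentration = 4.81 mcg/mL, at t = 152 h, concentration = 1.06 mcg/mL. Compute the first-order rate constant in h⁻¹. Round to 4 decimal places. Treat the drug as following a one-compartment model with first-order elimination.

k = ln(C₁/C₂) / (t₂ − t₁) = ln(4.81/1.06) / (152 − 59.4)
  = 1.512 / 92.60 = 0.01633 h⁻¹

0.0163 h⁻¹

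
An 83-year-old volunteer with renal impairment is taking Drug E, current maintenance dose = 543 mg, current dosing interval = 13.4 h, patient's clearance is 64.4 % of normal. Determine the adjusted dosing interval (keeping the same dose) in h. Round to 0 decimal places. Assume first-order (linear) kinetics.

To keep the same average steady-state level, dosing rate must scale with clearance.
CL ratio = 64.4 / 100 = 0.6440
New interval (same dose) = 13.4 / 0.6440 = 20.81 h

21 h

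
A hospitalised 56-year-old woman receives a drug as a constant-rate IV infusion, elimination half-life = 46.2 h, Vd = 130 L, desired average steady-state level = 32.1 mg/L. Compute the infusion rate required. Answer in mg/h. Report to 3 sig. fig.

k = ln2 / t½ = 0.693147 / 46.2 = 0.01500 h⁻¹
CL = k × Vd = 0.01500 × 130 = 1.950 L/h
At steady state, infusion rate R₀ = Css × CL = 32.1 × 1.950 = 62.60 mg/h

62.6 mg/h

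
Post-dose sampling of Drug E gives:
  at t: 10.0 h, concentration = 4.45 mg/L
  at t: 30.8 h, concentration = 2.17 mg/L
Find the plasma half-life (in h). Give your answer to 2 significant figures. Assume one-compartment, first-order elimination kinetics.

k = ln(C₁/C₂) / (t₂ − t₁) = ln(4.45/2.17) / (30.8 − 10.0)
  = 0.7182 / 20.80 = 0.03453 h⁻¹
t½ = ln2 / k = 0.693147 / 0.03453 = 20.07 h

20 h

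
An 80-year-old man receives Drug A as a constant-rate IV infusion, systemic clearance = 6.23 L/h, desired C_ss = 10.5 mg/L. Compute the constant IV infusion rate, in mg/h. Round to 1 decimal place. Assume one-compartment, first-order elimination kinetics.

At steady state, infusion rate R₀ = Css × CL = 10.5 × 6.230 = 65.42 mg/h

65.4 mg/h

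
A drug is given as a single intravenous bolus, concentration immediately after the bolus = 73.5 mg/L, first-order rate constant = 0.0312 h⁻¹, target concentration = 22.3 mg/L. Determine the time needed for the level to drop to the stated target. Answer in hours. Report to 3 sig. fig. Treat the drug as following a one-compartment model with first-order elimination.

t = ln(C₀ / C) / k = ln(73.50 / 22.3) / 0.03120
  = ln(3.296) / 0.03120 = 1.193 / 0.03120 = 38.24 h

38.2 h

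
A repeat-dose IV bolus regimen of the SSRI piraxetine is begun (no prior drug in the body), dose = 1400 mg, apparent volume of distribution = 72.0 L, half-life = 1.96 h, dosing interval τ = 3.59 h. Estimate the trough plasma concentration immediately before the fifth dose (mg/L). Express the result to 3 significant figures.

C₀ per dose = Dose / Vd = 1400 / 72.0 = 19.44 mg/L
k = ln2 / t½ = 0.693147 / 1.96 = 0.3536 h⁻¹
Fraction remaining after one interval: r = e^(−kτ) = e^(−0.3536 × 3.59) = 0.2810
Before dose 5, 4 doses have been given (aged 1τ, 2τ, 3τ, 4τ).
C_trough = C₀ × (r + r² + … + r^4) = C₀ × r(1−r^4)/(1−r)
        = 19.44 × 0.2810 × (1 − 0.006235) / (1 − 0.2810) = 7.550 mg/L

7.55 mg/L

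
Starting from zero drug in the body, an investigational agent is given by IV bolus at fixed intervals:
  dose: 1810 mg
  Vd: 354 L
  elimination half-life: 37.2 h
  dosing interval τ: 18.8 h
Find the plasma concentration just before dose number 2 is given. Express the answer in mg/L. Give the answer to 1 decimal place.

C₀ per dose = Dose / Vd = 1810 / 354 = 5.113 mg/L
k = ln2 / t½ = 0.693147 / 37.2 = 0.01863 h⁻¹
Fraction remaining after one interval: r = e^(−kτ) = e^(−0.01863 × 18.8) = 0.7045
Before dose 2, 1 dose has been given (aged 1τ).
C_trough = C₀ × r = 5.113 × 0.7045 = 3.602 mg/L

3.6 mg/L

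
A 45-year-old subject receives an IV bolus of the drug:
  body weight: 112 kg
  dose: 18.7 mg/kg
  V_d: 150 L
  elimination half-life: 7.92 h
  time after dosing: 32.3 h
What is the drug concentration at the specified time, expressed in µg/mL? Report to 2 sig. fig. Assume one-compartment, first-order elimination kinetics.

0.83 µg/mL

Total dose = 18.7 × 112 = 2094 mg
C₀ = Dose / Vd = 2094 / 150 = 13.96 mg/L
k = ln2 / t½ = 0.693147 / 7.92 = 0.08752 h⁻¹
C = C₀ · e^(−k·t) = 13.96 × e^(−0.08752 × 32.3)
  = 13.96 × 0.05920 = 0.8264 mg/L
(0.8264 mg/L = 0.8264 µg/mL)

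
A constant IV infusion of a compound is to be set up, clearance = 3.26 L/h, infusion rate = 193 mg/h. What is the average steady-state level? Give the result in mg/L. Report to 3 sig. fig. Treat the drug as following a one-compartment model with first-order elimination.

59.2 mg/L

At steady state Css = R₀ / CL = 193 / 3.260 = 59.20 mg/L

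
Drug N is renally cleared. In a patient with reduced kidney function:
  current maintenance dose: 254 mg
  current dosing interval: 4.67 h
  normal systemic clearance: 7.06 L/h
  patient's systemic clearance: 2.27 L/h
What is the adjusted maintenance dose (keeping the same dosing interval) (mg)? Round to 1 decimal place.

81.7 mg

To keep the same average steady-state level, dosing rate must scale with clearance.
CL ratio = 2.27 / 7.06 = 0.3215
New dose (same interval) = 254 × 0.3215 = 81.66 mg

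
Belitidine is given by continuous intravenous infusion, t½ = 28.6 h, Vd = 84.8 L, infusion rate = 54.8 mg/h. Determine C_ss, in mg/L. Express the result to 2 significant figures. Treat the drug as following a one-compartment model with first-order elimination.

k = ln2 / t½ = 0.693147 / 28.6 = 0.02424 h⁻¹
CL = k × Vd = 0.02424 × 84.8 = 2.056 L/h
At steady state Css = R₀ / CL = 54.8 / 2.056 = 26.65 mg/L

27 mg/L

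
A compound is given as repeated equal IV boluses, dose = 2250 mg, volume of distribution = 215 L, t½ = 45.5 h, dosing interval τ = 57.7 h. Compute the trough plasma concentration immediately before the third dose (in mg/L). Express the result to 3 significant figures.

6.15 mg/L

C₀ per dose = Dose / Vd = 2250 / 215 = 10.47 mg/L
k = ln2 / t½ = 0.693147 / 45.5 = 0.01523 h⁻¹
Fraction remaining after one interval: r = e^(−kτ) = e^(−0.01523 × 57.7) = 0.4153
Before dose 3, 2 doses have been given (aged 1τ, 2τ).
C_trough = C₀ × (r + r²) = 10.47 × (0.4153 + 0.1725) = 6.154 mg/L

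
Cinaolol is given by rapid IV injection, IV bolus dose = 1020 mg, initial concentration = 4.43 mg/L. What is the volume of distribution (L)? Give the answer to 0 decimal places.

Vd = Dose / C₀ = 1020 / 4.43 = 230.2 L

230 L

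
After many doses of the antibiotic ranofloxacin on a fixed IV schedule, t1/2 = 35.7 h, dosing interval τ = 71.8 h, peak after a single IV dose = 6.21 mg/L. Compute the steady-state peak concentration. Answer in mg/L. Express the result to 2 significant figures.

8.3 mg/L

k = ln2 / t½ = 0.693147 / 35.7 = 0.01942 h⁻¹
e^(−kτ) = e^(−0.01942 × 71.8) = 0.2480
Accumulation ratio R = 1 / (1 − e^(−kτ)) = 1 / (1 − 0.2480) = 1.330
Steady-state peak = C₀ × R = 6.21 × 1.330 = 8.259 mg/L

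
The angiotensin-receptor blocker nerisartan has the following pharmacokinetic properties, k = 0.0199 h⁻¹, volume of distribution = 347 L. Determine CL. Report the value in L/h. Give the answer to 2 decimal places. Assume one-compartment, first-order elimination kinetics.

CL = k × Vd = 0.0199 × 347 = 6.905 L/h

6.91 L/h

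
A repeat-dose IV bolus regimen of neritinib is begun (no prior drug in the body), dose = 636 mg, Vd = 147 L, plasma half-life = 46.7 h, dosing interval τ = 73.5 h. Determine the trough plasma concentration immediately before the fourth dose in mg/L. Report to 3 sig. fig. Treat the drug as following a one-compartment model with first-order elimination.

2.11 mg/L

C₀ per dose = Dose / Vd = 636 / 147 = 4.327 mg/L
k = ln2 / t½ = 0.693147 / 46.7 = 0.01484 h⁻¹
Fraction remaining after one interval: r = e^(−kτ) = e^(−0.01484 × 73.5) = 0.3360
Before dose 4, 3 doses have been given (aged 1τ, 2τ, 3τ).
C_trough = C₀ × (r + r² + … + r^3) = C₀ × r(1−r^3)/(1−r)
        = 4.327 × 0.3360 × (1 − 0.03793) / (1 − 0.3360) = 2.107 mg/L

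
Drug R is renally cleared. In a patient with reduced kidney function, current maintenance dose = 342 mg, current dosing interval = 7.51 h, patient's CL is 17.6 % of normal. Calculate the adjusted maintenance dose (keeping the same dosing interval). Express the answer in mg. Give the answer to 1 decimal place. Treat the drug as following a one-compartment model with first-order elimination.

To keep the same average steady-state level, dosing rate must scale with clearance.
CL ratio = 17.6 / 100 = 0.1760
New dose (same interval) = 342 × 0.1760 = 60.19 mg

60.2 mg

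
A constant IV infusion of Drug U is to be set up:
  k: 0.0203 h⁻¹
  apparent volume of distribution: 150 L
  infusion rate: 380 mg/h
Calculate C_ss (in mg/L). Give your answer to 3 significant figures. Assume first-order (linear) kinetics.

125 mg/L

CL = k × Vd = 0.02030 × 150 = 3.045 L/h
At steady state Css = R₀ / CL = 380 / 3.045 = 124.8 mg/L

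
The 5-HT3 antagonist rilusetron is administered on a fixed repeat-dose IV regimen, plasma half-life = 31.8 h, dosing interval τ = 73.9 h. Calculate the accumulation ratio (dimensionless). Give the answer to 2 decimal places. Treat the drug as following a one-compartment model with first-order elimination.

1.25

k = ln2 / t½ = 0.693147 / 31.8 = 0.02180 h⁻¹
e^(−kτ) = e^(−0.02180 × 73.9) = 0.1997
Accumulation ratio R = 1 / (1 − e^(−kτ)) = 1 / (1 − 0.1997) = 1.250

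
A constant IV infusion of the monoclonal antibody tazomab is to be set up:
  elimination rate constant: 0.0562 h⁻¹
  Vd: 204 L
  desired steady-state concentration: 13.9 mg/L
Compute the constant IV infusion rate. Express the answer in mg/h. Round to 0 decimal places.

CL = k × Vd = 0.05620 × 204 = 11.46 L/h
At steady state, infusion rate R₀ = Css × CL = 13.9 × 11.46 = 159.3 mg/h

159 mg/h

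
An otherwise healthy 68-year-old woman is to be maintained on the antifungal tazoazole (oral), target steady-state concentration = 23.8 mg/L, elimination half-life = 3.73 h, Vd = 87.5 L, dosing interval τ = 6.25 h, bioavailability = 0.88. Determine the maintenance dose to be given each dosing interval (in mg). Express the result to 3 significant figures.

2750 mg

k = ln2 / t½ = 0.693147 / 3.73 = 0.1858 h⁻¹
CL = k × Vd = 0.1858 × 87.5 = 16.26 L/h
At steady state, F × (Dose/τ) = Css × CL.
Dose = Css × CL × τ / F = 23.8 × 16.26 × 6.25 / 0.88 = 2748 mg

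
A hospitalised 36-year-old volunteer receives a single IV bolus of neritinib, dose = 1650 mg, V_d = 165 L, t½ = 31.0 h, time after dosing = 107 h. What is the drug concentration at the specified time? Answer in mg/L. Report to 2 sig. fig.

0.91 mg/L

C₀ = Dose / Vd = 1650 / 165 = 10.00 mg/L
k = ln2 / t½ = 0.693147 / 31.0 = 0.02236 h⁻¹
C = C₀ · e^(−k·t) = 10.00 × e^(−0.02236 × 107)
  = 10.00 × 0.09140 = 0.9140 mg/L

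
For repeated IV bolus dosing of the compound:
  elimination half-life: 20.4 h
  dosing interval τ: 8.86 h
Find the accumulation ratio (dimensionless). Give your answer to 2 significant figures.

k = ln2 / t½ = 0.693147 / 20.4 = 0.03398 h⁻¹
e^(−kτ) = e^(−0.03398 × 8.86) = 0.7400
Accumulation ratio R = 1 / (1 − e^(−kτ)) = 1 / (1 − 0.7400) = 3.846

3.8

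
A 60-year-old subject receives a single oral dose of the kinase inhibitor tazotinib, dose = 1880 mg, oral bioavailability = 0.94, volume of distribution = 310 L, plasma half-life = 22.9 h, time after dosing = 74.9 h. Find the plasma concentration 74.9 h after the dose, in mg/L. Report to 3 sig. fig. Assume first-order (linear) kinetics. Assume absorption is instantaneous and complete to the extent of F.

Amount reaching circulation = F × Dose = 0.94 × 1880 = 1767 mg
C₀ = F·Dose / Vd = 1767 / 310 = 5.700 mg/L
k = ln2 / t½ = 0.693147 / 22.9 = 0.03027 h⁻¹
C = C₀ · e^(−k·t) = 5.700 × e^(−0.03027 × 74.9)
  = 5.700 × 0.1036 = 0.5905 mg/L

0.591 mg/L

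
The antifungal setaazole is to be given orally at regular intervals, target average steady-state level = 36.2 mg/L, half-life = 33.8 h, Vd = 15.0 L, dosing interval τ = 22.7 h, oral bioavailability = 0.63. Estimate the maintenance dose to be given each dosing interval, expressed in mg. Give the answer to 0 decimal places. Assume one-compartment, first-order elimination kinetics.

k = ln2 / t½ = 0.693147 / 33.8 = 0.02051 h⁻¹
CL = k × Vd = 0.02051 × 15.0 = 0.3077 L/h
At steady state, F × (Dose/τ) = Css × CL.
Dose = Css × CL × τ / F = 36.2 × 0.3077 × 22.7 / 0.63 = 401.3 mg

401 mg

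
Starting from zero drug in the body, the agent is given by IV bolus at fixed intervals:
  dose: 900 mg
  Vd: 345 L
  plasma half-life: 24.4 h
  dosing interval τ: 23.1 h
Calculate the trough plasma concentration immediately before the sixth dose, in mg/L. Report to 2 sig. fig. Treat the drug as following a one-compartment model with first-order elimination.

2.7 mg/L

C₀ per dose = Dose / Vd = 900 / 345 = 2.609 mg/L
k = ln2 / t½ = 0.693147 / 24.4 = 0.02841 h⁻¹
Fraction remaining after one interval: r = e^(−kτ) = e^(−0.02841 × 23.1) = 0.5188
Before dose 6, 5 doses have been given (aged 1τ, 2τ, 3τ, 4τ, 5τ).
C_trough = C₀ × (r + r² + … + r^5) = C₀ × r(1−r^5)/(1−r)
        = 2.609 × 0.5188 × (1 − 0.03758) / (1 − 0.5188) = 2.707 mg/L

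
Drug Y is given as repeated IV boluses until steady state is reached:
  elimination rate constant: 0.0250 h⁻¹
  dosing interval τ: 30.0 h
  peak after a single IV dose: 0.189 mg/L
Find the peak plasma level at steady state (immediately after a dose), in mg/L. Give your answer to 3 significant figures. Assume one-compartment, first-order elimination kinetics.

e^(−kτ) = e^(−0.02500 × 30.0) = 0.4724
Accumulation ratio R = 1 / (1 − e^(−kτ)) = 1 / (1 − 0.4724) = 1.895
Steady-state peak = C₀ × R = 0.189 × 1.895 = 0.3582 mg/L

0.358 mg/L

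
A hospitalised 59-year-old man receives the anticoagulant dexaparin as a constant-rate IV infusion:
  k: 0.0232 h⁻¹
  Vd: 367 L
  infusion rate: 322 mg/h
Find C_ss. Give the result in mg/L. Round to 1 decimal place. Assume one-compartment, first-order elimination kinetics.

CL = k × Vd = 0.02320 × 367 = 8.514 L/h
At steady state Css = R₀ / CL = 322 / 8.514 = 37.82 mg/L

37.8 mg/L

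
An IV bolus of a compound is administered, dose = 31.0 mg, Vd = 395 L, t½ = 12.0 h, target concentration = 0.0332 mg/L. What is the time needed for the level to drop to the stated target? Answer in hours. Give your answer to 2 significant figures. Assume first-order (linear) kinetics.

C₀ = Dose / Vd = 31.00 / 395 = 0.07848 mg/L
k = ln2 / t½ = 0.693147 / 12.0 = 0.05776 h⁻¹
t = ln(C₀ / C) / k = ln(0.07848 / 0.0332) / 0.05776
  = ln(2.364) / 0.05776 = 0.8604 / 0.05776 = 14.90 h

15 h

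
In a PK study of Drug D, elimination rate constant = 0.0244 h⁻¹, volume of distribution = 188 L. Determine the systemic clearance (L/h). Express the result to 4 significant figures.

4.587 L/h

CL = k × Vd = 0.0244 × 188 = 4.587 L/h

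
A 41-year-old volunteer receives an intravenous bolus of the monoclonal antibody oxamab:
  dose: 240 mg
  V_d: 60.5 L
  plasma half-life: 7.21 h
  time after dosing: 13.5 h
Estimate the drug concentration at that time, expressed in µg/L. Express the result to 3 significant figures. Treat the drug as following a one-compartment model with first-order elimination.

C₀ = Dose / Vd = 240.0 / 60.5 = 3.967 mg/L
k = ln2 / t½ = 0.693147 / 7.21 = 0.09614 h⁻¹
C = C₀ · e^(−k·t) = 3.967 × e^(−0.09614 × 13.5)
  = 3.967 × 0.2731 = 1.083 mg/L
Convert: 1.083 mg/L × 1000 = 1083 µg/L

1080 µg/L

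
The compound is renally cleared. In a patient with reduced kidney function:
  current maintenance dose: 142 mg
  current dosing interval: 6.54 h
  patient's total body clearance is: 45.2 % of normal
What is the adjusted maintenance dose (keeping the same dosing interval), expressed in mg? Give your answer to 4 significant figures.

64.18 mg

To keep the same average steady-state level, dosing rate must scale with clearance.
CL ratio = 45.2 / 100 = 0.4520
New dose (same interval) = 142 × 0.4520 = 64.18 mg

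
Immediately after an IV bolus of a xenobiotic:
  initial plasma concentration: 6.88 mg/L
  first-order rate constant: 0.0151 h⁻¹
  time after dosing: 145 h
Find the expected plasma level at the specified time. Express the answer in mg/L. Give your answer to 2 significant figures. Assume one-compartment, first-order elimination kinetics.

C = C₀ · e^(−k·t) = 6.880 × e^(−0.01510 × 145)
  = 6.880 × 0.1120 = 0.7706 mg/L

0.77 mg/L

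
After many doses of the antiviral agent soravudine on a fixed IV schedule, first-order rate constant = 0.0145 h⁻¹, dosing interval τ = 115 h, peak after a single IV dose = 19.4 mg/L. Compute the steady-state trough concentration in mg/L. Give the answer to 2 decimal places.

4.51 mg/L

e^(−kτ) = e^(−0.01450 × 115) = 0.1887
Accumulation ratio R = 1 / (1 − e^(−kτ)) = 1 / (1 − 0.1887) = 1.233
Steady-state trough = C₀ × R × e^(−kτ) = 19.4 × 1.233 × 0.1887 = 4.514 mg/L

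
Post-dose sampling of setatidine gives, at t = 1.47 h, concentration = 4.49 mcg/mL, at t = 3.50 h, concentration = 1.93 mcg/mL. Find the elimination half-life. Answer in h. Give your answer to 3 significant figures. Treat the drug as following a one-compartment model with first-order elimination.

k = ln(C₁/C₂) / (t₂ − t₁) = ln(4.49/1.93) / (3.50 − 1.47)
  = 0.8443 / 2.030 = 0.4159 h⁻¹
t½ = ln2 / k = 0.693147 / 0.4159 = 1.667 h

1.67 h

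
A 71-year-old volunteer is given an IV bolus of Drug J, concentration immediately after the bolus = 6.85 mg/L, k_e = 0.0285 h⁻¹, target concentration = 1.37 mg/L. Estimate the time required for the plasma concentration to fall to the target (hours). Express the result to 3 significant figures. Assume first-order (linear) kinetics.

56.5 h

t = ln(C₀ / C) / k = ln(6.850 / 1.37) / 0.02850
  = ln(5.000) / 0.02850 = 1.609 / 0.02850 = 56.46 h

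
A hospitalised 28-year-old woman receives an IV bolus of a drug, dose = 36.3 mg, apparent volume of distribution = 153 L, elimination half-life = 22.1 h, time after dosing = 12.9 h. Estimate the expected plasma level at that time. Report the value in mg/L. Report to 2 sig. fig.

C₀ = Dose / Vd = 36.30 / 153 = 0.2373 mg/L
k = ln2 / t½ = 0.693147 / 22.1 = 0.03136 h⁻¹
C = C₀ · e^(−k·t) = 0.2373 × e^(−0.03136 × 12.9)
  = 0.2373 × 0.6673 = 0.1584 mg/L

0.16 mg/L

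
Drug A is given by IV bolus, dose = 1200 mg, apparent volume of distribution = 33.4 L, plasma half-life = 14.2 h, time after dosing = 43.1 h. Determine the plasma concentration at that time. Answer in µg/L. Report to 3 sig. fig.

C₀ = Dose / Vd = 1200 / 33.4 = 35.93 mg/L
k = ln2 / t½ = 0.693147 / 14.2 = 0.04881 h⁻¹
C = C₀ · e^(−k·t) = 35.93 × e^(−0.04881 × 43.1)
  = 35.93 × 0.1220 = 4.383 mg/L
Convert: 4.383 mg/L × 1000 = 4383 µg/L

4380 µg/L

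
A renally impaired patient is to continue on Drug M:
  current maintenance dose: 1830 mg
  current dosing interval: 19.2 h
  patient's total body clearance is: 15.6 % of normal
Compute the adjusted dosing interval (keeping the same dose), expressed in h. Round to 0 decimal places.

123 h

To keep the same average steady-state level, dosing rate must scale with clearance.
CL ratio = 15.6 / 100 = 0.1560
New interval (same dose) = 19.2 / 0.1560 = 123.1 h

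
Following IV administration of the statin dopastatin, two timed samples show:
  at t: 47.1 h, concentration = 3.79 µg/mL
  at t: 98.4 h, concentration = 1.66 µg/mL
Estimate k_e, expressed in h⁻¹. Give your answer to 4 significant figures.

0.01609 h⁻¹

k = ln(C₁/C₂) / (t₂ − t₁) = ln(3.79/1.66) / (98.4 − 47.1)
  = 0.8255 / 51.30 = 0.01609 h⁻¹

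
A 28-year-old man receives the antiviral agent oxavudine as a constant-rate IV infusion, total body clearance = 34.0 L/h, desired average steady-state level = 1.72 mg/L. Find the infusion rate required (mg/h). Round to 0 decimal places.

58 mg/h

At steady state, infusion rate R₀ = Css × CL = 1.72 × 34.00 = 58.48 mg/h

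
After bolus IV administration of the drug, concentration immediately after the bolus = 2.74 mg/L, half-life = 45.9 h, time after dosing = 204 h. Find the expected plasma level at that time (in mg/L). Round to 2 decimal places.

0.13 mg/L

k = ln2 / t½ = 0.693147 / 45.9 = 0.01510 h⁻¹
C = C₀ · e^(−k·t) = 2.740 × e^(−0.01510 × 204)
  = 2.740 × 0.04594 = 0.1259 mg/L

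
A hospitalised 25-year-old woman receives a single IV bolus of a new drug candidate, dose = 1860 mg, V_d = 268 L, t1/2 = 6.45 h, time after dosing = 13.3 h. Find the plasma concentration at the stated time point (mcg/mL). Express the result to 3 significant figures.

C₀ = Dose / Vd = 1860 / 268 = 6.940 mg/L
k = ln2 / t½ = 0.693147 / 6.45 = 0.1075 h⁻¹
C = C₀ · e^(−k·t) = 6.940 × e^(−0.1075 × 13.3)
  = 6.940 × 0.2394 = 1.661 mg/L
(1.661 mg/L = 1.661 mcg/mL)

1.66 mcg/mL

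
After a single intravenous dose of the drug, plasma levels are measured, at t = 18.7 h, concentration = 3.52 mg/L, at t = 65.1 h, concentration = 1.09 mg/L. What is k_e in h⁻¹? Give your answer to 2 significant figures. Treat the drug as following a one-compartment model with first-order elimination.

k = ln(C₁/C₂) / (t₂ − t₁) = ln(3.52/1.09) / (65.1 − 18.7)
  = 1.172 / 46.40 = 0.02526 h⁻¹

0.025 h⁻¹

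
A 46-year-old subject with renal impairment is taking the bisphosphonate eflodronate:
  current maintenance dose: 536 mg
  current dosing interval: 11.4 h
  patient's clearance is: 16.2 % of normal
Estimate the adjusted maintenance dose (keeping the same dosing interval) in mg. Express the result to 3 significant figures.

86.8 mg

To keep the same average steady-state level, dosing rate must scale with clearance.
CL ratio = 16.2 / 100 = 0.1620
New dose (same interval) = 536 × 0.1620 = 86.83 mg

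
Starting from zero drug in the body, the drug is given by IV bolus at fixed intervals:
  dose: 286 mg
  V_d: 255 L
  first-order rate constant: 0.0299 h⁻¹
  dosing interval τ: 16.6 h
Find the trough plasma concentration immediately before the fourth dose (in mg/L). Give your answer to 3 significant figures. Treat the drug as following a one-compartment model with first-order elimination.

1.35 mg/L

C₀ per dose = Dose / Vd = 286 / 255 = 1.122 mg/L
Fraction remaining after one interval: r = e^(−kτ) = e^(−0.02990 × 16.6) = 0.6088
Before dose 4, 3 doses have been given (aged 1τ, 2τ, 3τ).
C_trough = C₀ × (r + r² + … + r^3) = C₀ × r(1−r^3)/(1−r)
        = 1.122 × 0.6088 × (1 − 0.2256) / (1 − 0.6088) = 1.352 mg/L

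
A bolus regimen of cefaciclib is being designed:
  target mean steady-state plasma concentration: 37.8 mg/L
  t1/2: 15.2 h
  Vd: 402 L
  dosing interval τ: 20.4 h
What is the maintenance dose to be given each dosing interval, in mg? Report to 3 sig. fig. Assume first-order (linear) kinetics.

k = ln2 / t½ = 0.693147 / 15.2 = 0.04560 h⁻¹
CL = k × Vd = 0.04560 × 402 = 18.33 L/h
At steady state, Dose/τ = Css × CL.
Dose = Css × CL × τ = 37.8 × 18.33 × 20.4 = 14130 mg

14100 mg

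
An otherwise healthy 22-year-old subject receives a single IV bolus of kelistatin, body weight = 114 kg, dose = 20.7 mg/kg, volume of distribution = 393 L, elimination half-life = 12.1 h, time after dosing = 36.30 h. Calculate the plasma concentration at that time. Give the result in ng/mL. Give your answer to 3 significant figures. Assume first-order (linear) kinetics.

Total dose = 20.7 × 114 = 2360 mg
C₀ = Dose / Vd = 2360 / 393 = 6.005 mg/L
k = ln2 / t½ = 0.693147 / 12.1 = 0.05728 h⁻¹
t / t½ = 36.30 / 12.1 = 3 half-lives
C = C₀ × (1/2)^3 = 6.005 × 0.1250 = 0.7506 mg/L
Convert: 0.7506 mg/L × 1000 = 750.6 ng/mL

751 ng/mL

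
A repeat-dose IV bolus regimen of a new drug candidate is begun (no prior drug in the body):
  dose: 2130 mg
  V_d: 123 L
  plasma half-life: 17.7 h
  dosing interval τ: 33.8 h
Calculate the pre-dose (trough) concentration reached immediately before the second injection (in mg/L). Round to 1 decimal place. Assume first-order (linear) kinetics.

C₀ per dose = Dose / Vd = 2130 / 123 = 17.32 mg/L
k = ln2 / t½ = 0.693147 / 17.7 = 0.03916 h⁻¹
Fraction remaining after one interval: r = e^(−kτ) = e^(−0.03916 × 33.8) = 0.2662
Before dose 2, 1 dose has been given (aged 1τ).
C_trough = C₀ × r = 17.32 × 0.2662 = 4.611 mg/L

4.6 mg/L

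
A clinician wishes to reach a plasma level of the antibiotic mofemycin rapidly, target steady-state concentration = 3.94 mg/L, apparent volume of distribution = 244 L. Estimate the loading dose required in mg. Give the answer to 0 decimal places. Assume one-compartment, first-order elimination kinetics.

961 mg

LD = Css × Vd = 3.94 × 244 = 961.4 mg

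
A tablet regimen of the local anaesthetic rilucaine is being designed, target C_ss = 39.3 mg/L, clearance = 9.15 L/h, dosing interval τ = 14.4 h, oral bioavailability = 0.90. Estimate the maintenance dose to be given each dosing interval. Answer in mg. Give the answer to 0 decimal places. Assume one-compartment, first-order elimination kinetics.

5754 mg

At steady state, F × (Dose/τ) = Css × CL.
Dose = Css × CL × τ / F = 39.3 × 9.150 × 14.4 / 0.90 = 5754 mg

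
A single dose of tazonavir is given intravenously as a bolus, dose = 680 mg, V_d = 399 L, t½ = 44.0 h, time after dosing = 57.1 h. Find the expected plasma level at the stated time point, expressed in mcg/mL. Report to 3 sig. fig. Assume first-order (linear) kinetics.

0.693 mcg/mL

C₀ = Dose / Vd = 680.0 / 399 = 1.704 mg/L
k = ln2 / t½ = 0.693147 / 44.0 = 0.01575 h⁻¹
C = C₀ · e^(−k·t) = 1.704 × e^(−0.01575 × 57.1)
  = 1.704 × 0.4068 = 0.6932 mg/L
(0.6932 mg/L = 0.6932 mcg/mL)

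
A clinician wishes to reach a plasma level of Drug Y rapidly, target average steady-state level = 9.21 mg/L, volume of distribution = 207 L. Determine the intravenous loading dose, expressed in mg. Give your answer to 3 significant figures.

1910 mg

LD = Css × Vd = 9.21 × 207 = 1906 mg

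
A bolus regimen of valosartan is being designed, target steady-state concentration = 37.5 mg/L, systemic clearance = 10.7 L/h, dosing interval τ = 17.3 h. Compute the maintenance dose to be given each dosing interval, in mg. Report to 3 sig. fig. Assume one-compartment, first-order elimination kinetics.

At steady state, Dose/τ = Css × CL.
Dose = Css × CL × τ = 37.5 × 10.70 × 17.3 = 6942 mg

6940 mg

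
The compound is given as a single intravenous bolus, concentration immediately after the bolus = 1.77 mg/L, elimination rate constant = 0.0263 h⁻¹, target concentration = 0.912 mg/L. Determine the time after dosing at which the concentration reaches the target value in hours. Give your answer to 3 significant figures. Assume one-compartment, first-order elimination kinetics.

25.2 h

t = ln(C₀ / C) / k = ln(1.770 / 0.912) / 0.02630
  = ln(1.941) / 0.02630 = 0.6632 / 0.02630 = 25.22 h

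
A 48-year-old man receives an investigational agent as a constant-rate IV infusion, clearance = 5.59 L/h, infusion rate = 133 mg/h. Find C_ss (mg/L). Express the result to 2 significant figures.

At steady state Css = R₀ / CL = 133 / 5.590 = 23.79 mg/L

24 mg/L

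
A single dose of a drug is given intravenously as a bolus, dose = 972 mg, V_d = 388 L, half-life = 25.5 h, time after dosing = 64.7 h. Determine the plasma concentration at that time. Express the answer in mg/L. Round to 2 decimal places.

C₀ = Dose / Vd = 972.0 / 388 = 2.505 mg/L
k = ln2 / t½ = 0.693147 / 25.5 = 0.02718 h⁻¹
C = C₀ · e^(−k·t) = 2.505 × e^(−0.02718 × 64.7)
  = 2.505 × 0.1723 = 0.4316 mg/L

0.43 mg/L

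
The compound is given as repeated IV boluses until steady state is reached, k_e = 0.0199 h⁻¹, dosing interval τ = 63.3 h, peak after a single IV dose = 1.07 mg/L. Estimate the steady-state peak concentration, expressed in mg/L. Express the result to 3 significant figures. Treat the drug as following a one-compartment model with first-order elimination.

e^(−kτ) = e^(−0.01990 × 63.3) = 0.2837
Accumulation ratio R = 1 / (1 − e^(−kτ)) = 1 / (1 − 0.2837) = 1.396
Steady-state peak = C₀ × R = 1.07 × 1.396 = 1.494 mg/L

1.49 mg/L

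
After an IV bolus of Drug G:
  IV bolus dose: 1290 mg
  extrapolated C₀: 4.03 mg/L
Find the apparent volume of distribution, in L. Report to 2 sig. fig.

320 L

Vd = Dose / C₀ = 1290 / 4.03 = 320.1 L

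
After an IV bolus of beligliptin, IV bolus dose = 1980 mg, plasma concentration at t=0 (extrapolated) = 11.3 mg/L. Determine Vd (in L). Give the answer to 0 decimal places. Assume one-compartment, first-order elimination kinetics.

Vd = Dose / C₀ = 1980 / 11.3 = 175.2 L

175 L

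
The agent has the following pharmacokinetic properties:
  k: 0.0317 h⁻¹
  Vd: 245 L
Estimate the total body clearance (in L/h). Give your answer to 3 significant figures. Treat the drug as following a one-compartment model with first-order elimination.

7.77 L/h

CL = k × Vd = 0.0317 × 245 = 7.767 L/h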